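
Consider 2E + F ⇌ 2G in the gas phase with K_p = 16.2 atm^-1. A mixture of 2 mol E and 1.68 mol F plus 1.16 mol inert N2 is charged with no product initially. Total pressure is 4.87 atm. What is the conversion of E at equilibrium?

X = 0.805

Let X = conversion of E (basis 2 mol E); extent of reaction ξ = X.
Mole table: n_E = 2 − 2X; n_F = 1.68 − X; n_G = 2X; n_I = 1.16 (inert).
Summing: n_T = 4.84 − X.
y_i = n_i/n_T, p_i = y_i·P. K_p = p_G^2 / (p_E^2 p_F).
Equating to 16.2 atm^-1 and solving on 0 < X < 1: X = 0.805.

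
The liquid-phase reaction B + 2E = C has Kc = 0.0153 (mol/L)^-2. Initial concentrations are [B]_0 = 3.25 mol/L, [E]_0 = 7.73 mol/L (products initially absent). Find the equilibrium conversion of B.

Let X = conversion of B; extent ξ = 3.25·X mol/L.
Concentrations: [B] = 3.25 − 3.25X; [E] = 7.73 − 6.5X; [C] = 3.25X.
Kc = [C] / ([B] [E]^2).
Setting equal to 0.0153 and solving for X on (0,1) gives X = 0.325.

X = 0.325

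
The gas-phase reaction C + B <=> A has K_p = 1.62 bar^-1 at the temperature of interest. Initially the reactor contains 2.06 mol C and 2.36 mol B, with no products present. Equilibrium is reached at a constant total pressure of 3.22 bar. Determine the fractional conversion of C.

Let X = conversion of C (basis 2.06 mol C); extent of reaction ξ = 2.06X.
At extent ξ: n_C = 2.06 − 2.06X; n_B = 2.36 − 2.06X; n_A = 2.06X.
Summing: n_T = 4.42 − 2.06X.
Mole fractions y_i = n_i/n_T; K_p = p_A / (p_C p_B) with p_i = y_i·P.
Substituting and setting equal to 1.62 bar^-1 gives a polynomial in X; the root in (0,1) is X = 0.637.

X = 0.637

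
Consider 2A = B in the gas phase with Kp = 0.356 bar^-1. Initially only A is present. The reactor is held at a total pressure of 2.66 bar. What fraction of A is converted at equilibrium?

X = 0.543

Basis: 1 mol A initially; let X = conversion of A. Extent ξ = 0.5X.
Species balance: n_A = 1 − X; n_B = 0.5X.
Total moles n_T = 1 − 0.5X.
With p_i = (n_i/n_T)P, Kp = p_B / (p_A^2).
Setting this equal to 0.356 bar^-1 and taking the physical root (0 < X < 1) gives X = 0.543.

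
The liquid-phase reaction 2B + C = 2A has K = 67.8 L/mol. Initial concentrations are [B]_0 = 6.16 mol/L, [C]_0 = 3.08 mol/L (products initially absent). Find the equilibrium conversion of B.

Let X = conversion of B; extent ξ = 6.16X/2 mol/L.
Concentrations: [B] = 6.16 − 6.16X; [C] = 3.08 − 3.08X; [A] = 6.16X.
K = [A]^2 / ([B]^2 [C]).
Solving K = 67.8 for X ∈ (0,1): X = 0.849.

X = 0.849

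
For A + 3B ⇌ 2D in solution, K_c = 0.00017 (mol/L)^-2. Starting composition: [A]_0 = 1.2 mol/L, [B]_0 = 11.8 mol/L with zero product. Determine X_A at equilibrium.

Let X = conversion of A; extent ξ = 1.2·X mol/L.
Concentrations: [A] = 1.2 − 1.2X; [B] = 11.8 − 3.6X; [D] = 2.4X.
K_c = [D]^2 / ([A] [B]^3).
This equals 0.00017 at X = 0.197 (the root in 0 < X < 1).

X = 0.197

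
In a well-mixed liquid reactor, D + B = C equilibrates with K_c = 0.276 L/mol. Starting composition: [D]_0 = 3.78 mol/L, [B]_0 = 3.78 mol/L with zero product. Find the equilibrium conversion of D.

X = 0.389

Let X = conversion of D; extent ξ = 3.78·X mol/L.
Concentrations: [D] = 3.78 − 3.78X; [B] = 3.78 − 3.78X; [C] = 3.78X.
K_c = [C] / ([D] [B]).
This equals 0.276 at X = 0.389 (the root in 0 < X < 1).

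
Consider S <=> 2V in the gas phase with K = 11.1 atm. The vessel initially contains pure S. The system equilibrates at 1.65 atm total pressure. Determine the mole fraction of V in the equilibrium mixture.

Basis: 1 mol S initially; let X = conversion of S. Extent ξ = X.
At extent ξ: n_S = 1 − X; n_V = 2X.
Summing: n_T = 1 + X.
Mole fractions y_i = n_i/n_T; K = p_V^2 / (p_S) with p_i = y_i·P.
Equating to 11.1 atm and solving on 0 < X < 1: X = 0.792.
Then n_V = 1.58, n_T = 1.79, so y_V = 0.884.

y_V = 0.884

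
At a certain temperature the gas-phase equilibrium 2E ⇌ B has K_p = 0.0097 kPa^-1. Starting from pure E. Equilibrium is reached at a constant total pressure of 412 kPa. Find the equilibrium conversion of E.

X = 0.757

Basis: 1 mol E initially; let X = conversion of E. Extent ξ = 0.5X.
At extent ξ: n_E = 1 − X; n_B = 0.5X.
Summing: n_T = 1 − 0.5X.
y_i = n_i/n_T, p_i = y_i·P. K_p = p_B / (p_E^2).
Equating to 0.0097 kPa^-1 and solving on 0 < X < 1: X = 0.757.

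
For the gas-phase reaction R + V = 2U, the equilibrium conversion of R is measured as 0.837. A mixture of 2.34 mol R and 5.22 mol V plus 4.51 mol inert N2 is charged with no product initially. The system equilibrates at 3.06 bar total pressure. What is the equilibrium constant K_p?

K_p = 12.3

Take 2.34 mol R as basis and let X be its fractional conversion, so ξ = 2.34X.
At extent ξ: n_R = 2.34 − 2.34X; n_V = 5.22 − 2.34X; n_U = 4.68X; n_I = 4.51 (inert).
Total moles n_T = 12.1 (Δν = 0, constant).
At X = 0.837: n_R = 0.381, n_V = 3.26, n_U = 3.92, n_T = 12.1.
p_i = (n_i/n_T)·P. K_p = p_U^2 / (p_R p_V) = 12.3.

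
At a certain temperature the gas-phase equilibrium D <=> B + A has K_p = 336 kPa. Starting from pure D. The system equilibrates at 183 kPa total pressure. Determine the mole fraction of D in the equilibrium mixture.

Let X = conversion of D (basis 1 mol D); extent of reaction ξ = X.
Moles: n_D = 1 − X; n_B = X; n_A = X.
Summing: n_T = 1 + X.
With p_i = (n_i/n_T)P, K_p = p_B p_A / (p_D).
Equating to 336 kPa and solving on 0 < X < 1: X = 0.805.
Then n_D = 0.195, n_T = 1.8, so y_D = 0.108.

y_D = 0.108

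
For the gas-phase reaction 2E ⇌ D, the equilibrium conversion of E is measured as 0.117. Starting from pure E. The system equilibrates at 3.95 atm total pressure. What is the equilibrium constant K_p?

K_p = 0.0179 atm^-1

Basis: 1 mol E initially; let X = conversion of E. Extent ξ = 0.5X.
Species balance: n_E = 1 − X; n_D = 0.5X.
Summing: n_T = 1 − 0.5X.
At X = 0.117: n_E = 0.883, n_D = 0.0585, n_T = 0.942.
p_i = (n_i/n_T)·P. K_p = p_D / (p_E^2) = 0.0179 atm^-1.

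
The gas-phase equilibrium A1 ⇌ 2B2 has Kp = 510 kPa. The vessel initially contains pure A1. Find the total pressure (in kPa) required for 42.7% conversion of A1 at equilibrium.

P = 572 kPa

Let X = conversion of A1 (basis 1 mol A1); extent of reaction ξ = X.
Mole table: n_A1 = 1 − X; n_B2 = 2X.
Total moles n_T = 1 + X.
Kp = p_B2^2 / (p_A1) with p_i = (n_i/n_T)·P.
At X = 0.427: the mole-fraction product g(X) = Π y_i^ν_i = 0.8919. Since Kp = g(X)·P^{1}, P = (Kp/g)^(1/1) = (510/0.8919)^(1/1) = 572 kPa.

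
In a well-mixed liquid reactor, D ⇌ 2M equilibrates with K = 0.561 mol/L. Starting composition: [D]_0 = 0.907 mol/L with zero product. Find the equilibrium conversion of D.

X = 0.323

Let X = conversion of D; extent ξ = 0.907·X mol/L.
Concentrations: [D] = 0.907 − 0.907X; [M] = 1.81X.
K = [M]^2 / ([D]).
Equating to 0.561 mol/L: the physical root is X = 0.323.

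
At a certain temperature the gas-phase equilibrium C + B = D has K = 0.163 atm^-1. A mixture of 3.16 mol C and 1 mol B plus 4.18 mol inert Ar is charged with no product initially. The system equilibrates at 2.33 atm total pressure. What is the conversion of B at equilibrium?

X = 0.123

Let X = conversion of B (basis 1 mol B); extent of reaction ξ = X.
Mole table: n_C = 3.16 − X; n_B = 1 − X; n_D = X; n_I = 4.18 (inert).
Total moles n_T = 8.34 − X.
y_i = n_i/n_T, p_i = y_i·P. K = p_D / (p_C p_B).
This yields a degree-2 equation in X; solving on (0,1), X = 0.123.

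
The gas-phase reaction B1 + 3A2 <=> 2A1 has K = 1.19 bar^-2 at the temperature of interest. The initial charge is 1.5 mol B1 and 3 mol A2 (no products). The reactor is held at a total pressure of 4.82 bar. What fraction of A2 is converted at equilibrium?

X = 0.688

Let X = conversion of A2 (basis 3 mol A2); extent of reaction ξ = X.
Mole table: n_B1 = 1.5 − X; n_A2 = 3 − 3X; n_A1 = 2X.
n_T = Σnᵢ = 4.5 − 2X.
y_i = n_i/n_T, p_i = y_i·P. K = p_A1^2 / (p_B1 p_A2^3).
Equating to 1.19 bar^-2 and solving on 0 < X < 1: X = 0.688.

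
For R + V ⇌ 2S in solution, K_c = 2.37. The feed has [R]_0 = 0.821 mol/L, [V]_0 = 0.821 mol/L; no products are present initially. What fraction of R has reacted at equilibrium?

Let X = conversion of R; extent ξ = 0.821·X mol/L.
Concentrations: [R] = 0.821 − 0.821X; [V] = 0.821 − 0.821X; [S] = 1.64X.
K_c = [S]^2 / ([R] [V]).
This equals 2.37 at X = 0.435 (the root in 0 < X < 1).

X = 0.435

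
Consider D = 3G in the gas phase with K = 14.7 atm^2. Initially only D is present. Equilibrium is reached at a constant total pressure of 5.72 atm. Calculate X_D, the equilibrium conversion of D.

Let X = conversion of D (basis 1 mol D); extent of reaction ξ = X.
Species balance: n_D = 1 − X; n_G = 3X.
Total moles n_T = 1 + 2X.
With p_i = (n_i/n_T)P, K = p_G^3 / (p_D).
This yields a degree-3 equation in X; solving on (0,1), X = 0.311.

X = 0.311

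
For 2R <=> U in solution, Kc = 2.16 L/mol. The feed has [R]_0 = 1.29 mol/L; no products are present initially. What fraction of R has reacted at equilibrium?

Let X = conversion of R; extent ξ = 1.29X/2 mol/L.
Concentrations: [R] = 1.29 − 1.29X; [U] = 0.645X.
Kc = [U] / ([R]^2).
Setting equal to 2.16 and solving for X on (0,1) gives X = 0.657.

X = 0.657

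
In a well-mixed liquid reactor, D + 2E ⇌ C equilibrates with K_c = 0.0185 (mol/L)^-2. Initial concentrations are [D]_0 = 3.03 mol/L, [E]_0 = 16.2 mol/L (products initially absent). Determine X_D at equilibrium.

X = 0.721

Let X = conversion of D; extent ξ = 3.03·X mol/L.
Concentrations: [D] = 3.03 − 3.03X; [E] = 16.2 − 6.06X; [C] = 3.03X.
K_c = [C] / ([D] [E]^2).
Setting equal to 0.0185 and solving for X on (0,1) gives X = 0.721.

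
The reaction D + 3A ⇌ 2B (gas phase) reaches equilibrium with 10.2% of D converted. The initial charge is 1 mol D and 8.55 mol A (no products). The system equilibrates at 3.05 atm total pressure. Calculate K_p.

K_p = 0.000777 atm^-2

Take 1 mol D as basis and let X be its fractional conversion, so ξ = X.
At extent ξ: n_D = 1 − X; n_A = 8.55 − 3X; n_B = 2X.
n_T = Σnᵢ = 9.55 − 2X.
At X = 0.102: n_D = 0.898, n_A = 8.24, n_B = 0.204, n_T = 9.35.
p_i = (n_i/n_T)·P. K_p = p_B^2 / (p_D p_A^3) = 0.000777 atm^-2.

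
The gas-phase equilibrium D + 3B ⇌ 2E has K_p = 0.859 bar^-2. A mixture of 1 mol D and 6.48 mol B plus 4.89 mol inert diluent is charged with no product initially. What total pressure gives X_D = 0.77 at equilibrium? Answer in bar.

P = 4.41 bar

Let X = conversion of D (basis 1 mol D); extent of reaction ξ = X.
Moles: n_D = 1 − X; n_B = 6.48 − 3X; n_E = 2X; n_I = 4.89 (inert).
n_T = Σnᵢ = 12.4 − 2X.
K_p = p_E^2 / (p_D p_B^3) with p_i = (n_i/n_T)·P.
At X = 0.77: the mole-fraction product g(X) = Π y_i^ν_i = 16.68. Since K_p = g(X)·P^{-2}, P = (g/K_p)^(1/2) = (16.68/0.859)^(1/2) = 4.41 bar.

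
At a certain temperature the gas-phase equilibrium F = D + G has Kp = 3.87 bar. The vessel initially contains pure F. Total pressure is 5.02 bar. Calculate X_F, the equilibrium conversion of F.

X = 0.660

Take 1 mol F as basis and let X be its fractional conversion, so ξ = X.
Species balance: n_F = 1 − X; n_D = X; n_G = X.
n_T = Σnᵢ = 1 + X.
y_i = n_i/n_T, p_i = y_i·P. Kp = p_D p_G / (p_F).
Setting this equal to 3.87 bar and taking the physical root (0 < X < 1) gives X = 0.660.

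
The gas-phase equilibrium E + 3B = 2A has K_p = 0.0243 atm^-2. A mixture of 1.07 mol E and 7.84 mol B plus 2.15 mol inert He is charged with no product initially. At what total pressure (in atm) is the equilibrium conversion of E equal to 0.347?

Let X = conversion of E (basis 1.07 mol E); extent of reaction ξ = 1.07X.
Species balance: n_E = 1.07 − 1.07X; n_B = 7.84 − 3.21X; n_A = 2.14X; n_I = 2.15 (inert).
Summing: n_T = 11.1 − 2.14X.
K_p = p_A^2 / (p_E p_B^3) with p_i = (n_i/n_T)·P.
At X = 0.347: the mole-fraction product g(X) = Π y_i^ν_i = 0.2761. Since K_p = g(X)·P^{-2}, P = (g/K_p)^(1/2) = (0.2761/0.0243)^(1/2) = 3.37 atm.

P = 3.37 atm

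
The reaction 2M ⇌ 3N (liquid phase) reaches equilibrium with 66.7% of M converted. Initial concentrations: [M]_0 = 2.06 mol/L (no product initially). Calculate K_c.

Let X = conversion of M.
Concentrations: [M] = 2.06 − 2.06X; [N] = 3.09X.
At X = 0.667: [M] = 0.686, [N] = 2.06.
K_c = [N]^3 / ([M]^2) = 18.6 mol/L.

K_c = 18.6 mol/L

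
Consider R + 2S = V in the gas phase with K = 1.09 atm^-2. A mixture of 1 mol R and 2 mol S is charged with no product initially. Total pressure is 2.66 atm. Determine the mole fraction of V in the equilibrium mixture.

y_V = 0.335

Take 1 mol R as basis and let X be its fractional conversion, so ξ = X.
Species balance: n_R = 1 − X; n_S = 2 − 2X; n_V = X.
Summing: n_T = 3 − 2X.
With p_i = (n_i/n_T)P, K = p_V / (p_R p_S^2).
Substituting and setting equal to 1.09 atm^-2 gives a polynomial in X; the root in (0,1) is X = 0.602.
Then n_V = 0.602, n_T = 1.8, so y_V = 0.335.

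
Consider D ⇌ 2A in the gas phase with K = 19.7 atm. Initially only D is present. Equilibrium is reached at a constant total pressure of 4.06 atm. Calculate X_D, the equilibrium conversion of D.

Basis: 1 mol D initially; let X = conversion of D. Extent ξ = X.
Mole table: n_D = 1 − X; n_A = 2X.
Summing: n_T = 1 + X.
With p_i = (n_i/n_T)P, K = p_A^2 / (p_D).
Equating to 19.7 atm and solving on 0 < X < 1: X = 0.740.

X = 0.740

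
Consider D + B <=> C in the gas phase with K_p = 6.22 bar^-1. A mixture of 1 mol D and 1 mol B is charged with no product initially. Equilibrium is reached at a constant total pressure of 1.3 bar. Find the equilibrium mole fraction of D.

Basis: 1 mol D initially; let X = conversion of D. Extent ξ = X.
At extent ξ: n_D = 1 − X; n_B = 1 − X; n_C = X.
Summing: n_T = 2 − X.
With p_i = (n_i/n_T)P, K_p = p_C / (p_D p_B).
Equating to 6.22 bar^-1 and solving on 0 < X < 1: X = 0.668.
Then n_D = 0.332, n_T = 1.33, so y_D = 0.249.

y_D = 0.249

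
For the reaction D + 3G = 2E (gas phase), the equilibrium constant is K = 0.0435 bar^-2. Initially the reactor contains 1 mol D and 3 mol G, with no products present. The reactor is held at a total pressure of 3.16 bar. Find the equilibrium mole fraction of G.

y_G = 0.635

Let X = conversion of D (basis 1 mol D); extent of reaction ξ = X.
At extent ξ: n_D = 1 − X; n_G = 3 − 3X; n_E = 2X.
Summing: n_T = 4 − 2X.
With p_i = (n_i/n_T)P, K = p_E^2 / (p_D p_G^3).
Setting this equal to 0.0435 bar^-2 and taking the physical root (0 < X < 1) gives X = 0.266.
Then n_G = 2.2, n_T = 3.47, so y_G = 0.635.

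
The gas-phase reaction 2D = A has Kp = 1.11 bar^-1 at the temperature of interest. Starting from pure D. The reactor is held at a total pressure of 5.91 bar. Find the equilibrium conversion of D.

X = 0.808

Basis: 1 mol D initially; let X = conversion of D. Extent ξ = 0.5X.
Moles: n_D = 1 − X; n_A = 0.5X.
Summing: n_T = 1 − 0.5X.
With p_i = (n_i/n_T)P, Kp = p_A / (p_D^2).
This yields a degree-2 equation in X; solving on (0,1), X = 0.808.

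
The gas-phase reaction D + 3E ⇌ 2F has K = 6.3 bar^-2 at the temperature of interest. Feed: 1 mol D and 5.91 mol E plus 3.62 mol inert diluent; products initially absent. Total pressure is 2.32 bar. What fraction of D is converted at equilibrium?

X = 0.836

Basis: 1 mol D initially; let X = conversion of D. Extent ξ = X.
Species balance: n_D = 1 − X; n_E = 5.91 − 3X; n_F = 2X; n_I = 3.62 (inert).
Summing: n_T = 10.5 − 2X.
y_i = n_i/n_T, p_i = y_i·P. K = p_F^2 / (p_D p_E^3).
This yields a degree-4 equation in X; solving on (0,1), X = 0.836.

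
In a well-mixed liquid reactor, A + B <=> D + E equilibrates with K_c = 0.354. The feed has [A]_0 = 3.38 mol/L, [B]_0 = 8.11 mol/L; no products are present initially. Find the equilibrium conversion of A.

Let X = conversion of A; extent ξ = 3.38·X mol/L.
Concentrations: [A] = 3.38 − 3.38X; [B] = 8.11 − 3.38X; [D] = 3.38X; [E] = 3.38X.
K_c = [D] [E] / ([A] [B]).
Solving K_c = 0.354 for X ∈ (0,1): X = 0.546.

X = 0.546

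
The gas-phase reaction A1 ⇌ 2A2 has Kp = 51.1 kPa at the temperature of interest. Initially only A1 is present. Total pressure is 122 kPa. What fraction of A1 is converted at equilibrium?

Take 1 mol A1 as basis and let X be its fractional conversion, so ξ = X.
At extent ξ: n_A1 = 1 − X; n_A2 = 2X.
n_T = Σnᵢ = 1 + X.
y_i = n_i/n_T, p_i = y_i·P. Kp = p_A2^2 / (p_A1).
Setting this equal to 51.1 kPa and taking the physical root (0 < X < 1) gives X = 0.308.

X = 0.308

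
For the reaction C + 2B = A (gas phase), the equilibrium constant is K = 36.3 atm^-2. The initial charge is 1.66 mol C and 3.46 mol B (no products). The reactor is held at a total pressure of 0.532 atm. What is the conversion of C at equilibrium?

Basis: 1.66 mol C initially; let X = conversion of C. Extent ξ = 1.66X.
Moles: n_C = 1.66 − 1.66X; n_B = 3.46 − 3.32X; n_A = 1.66X.
n_T = Σnᵢ = 5.12 − 3.32X.
Mole fractions y_i = n_i/n_T; K = p_A / (p_C p_B^2) with p_i = y_i·P.
Equating to 36.3 atm^-2 and solving on 0 < X < 1: X = 0.659.

X = 0.659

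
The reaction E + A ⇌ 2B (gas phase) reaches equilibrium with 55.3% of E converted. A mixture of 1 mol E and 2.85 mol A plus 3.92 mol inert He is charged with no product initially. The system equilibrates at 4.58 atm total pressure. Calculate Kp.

Kp = 1.19

Let X = conversion of E (basis 1 mol E); extent of reaction ξ = X.
At extent ξ: n_E = 1 − X; n_A = 2.85 − X; n_B = 2X; n_I = 3.92 (inert).
n_T stays at 7.77 (no change in mole number).
At X = 0.553: n_E = 0.447, n_A = 2.3, n_B = 1.11, n_T = 7.77.
p_i = (n_i/n_T)·P. Kp = p_B^2 / (p_E p_A) = 1.19.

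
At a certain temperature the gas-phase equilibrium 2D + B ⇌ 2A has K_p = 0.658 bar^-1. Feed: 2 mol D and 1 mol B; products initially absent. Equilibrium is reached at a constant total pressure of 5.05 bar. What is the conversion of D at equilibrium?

X = 0.457

Basis: 2 mol D initially; let X = conversion of D. Extent ξ = X.
Moles: n_D = 2 − 2X; n_B = 1 − X; n_A = 2X.
Total moles n_T = 3 − X.
With p_i = (n_i/n_T)P, K_p = p_A^2 / (p_D^2 p_B).
Equating to 0.658 bar^-1 and solving on 0 < X < 1: X = 0.457.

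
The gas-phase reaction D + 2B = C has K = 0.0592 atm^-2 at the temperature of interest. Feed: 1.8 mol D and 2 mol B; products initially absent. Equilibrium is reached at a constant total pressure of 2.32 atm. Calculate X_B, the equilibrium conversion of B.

X = 0.129

Basis: 2 mol B initially; let X = conversion of B. Extent ξ = X.
Species balance: n_D = 1.8 − X; n_B = 2 − 2X; n_C = X.
Total moles n_T = 3.8 − 2X.
y_i = n_i/n_T, p_i = y_i·P. K = p_C / (p_D p_B^2).
This yields a degree-3 equation in X; solving on (0,1), X = 0.129.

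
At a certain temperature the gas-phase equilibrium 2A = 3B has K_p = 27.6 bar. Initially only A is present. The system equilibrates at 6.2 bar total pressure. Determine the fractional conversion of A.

X = 0.625

Basis: 1 mol A initially; let X = conversion of A. Extent ξ = 0.5X.
Moles: n_A = 1 − X; n_B = 1.5X.
Total moles n_T = 1 + 0.5X.
With p_i = (n_i/n_T)P, K_p = p_B^3 / (p_A^2).
This yields a degree-3 equation in X; solving on (0,1), X = 0.625.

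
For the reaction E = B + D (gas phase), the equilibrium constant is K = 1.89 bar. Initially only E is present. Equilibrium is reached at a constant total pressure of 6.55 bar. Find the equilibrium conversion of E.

X = 0.473

Let X = conversion of E (basis 1 mol E); extent of reaction ξ = X.
Species balance: n_E = 1 − X; n_B = X; n_D = X.
Summing: n_T = 1 + X.
y_i = n_i/n_T, p_i = y_i·P. K = p_B p_D / (p_E).
Equating to 1.89 bar and solving on 0 < X < 1: X = 0.473.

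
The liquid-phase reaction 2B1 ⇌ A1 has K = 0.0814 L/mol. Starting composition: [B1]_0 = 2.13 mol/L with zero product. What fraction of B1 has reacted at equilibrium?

Let X = conversion of B1; extent ξ = 2.13X/2 mol/L.
Concentrations: [B1] = 2.13 − 2.13X; [A1] = 1.06X.
K = [A1] / ([B1]^2).
This equals 0.0814 at X = 0.214 (the root in 0 < X < 1).

X = 0.214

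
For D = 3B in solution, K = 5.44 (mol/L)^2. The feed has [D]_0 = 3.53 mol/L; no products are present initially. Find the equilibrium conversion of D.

Let X = conversion of D; extent ξ = 3.53·X mol/L.
Concentrations: [D] = 3.53 − 3.53X; [B] = 10.6X.
K = [B]^3 / ([D]).
This equals 5.44 at X = 0.232 (the root in 0 < X < 1).

X = 0.232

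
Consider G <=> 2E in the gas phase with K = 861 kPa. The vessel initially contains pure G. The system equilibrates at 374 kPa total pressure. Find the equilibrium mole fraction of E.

Let X = conversion of G (basis 1 mol G); extent of reaction ξ = X.
Species balance: n_G = 1 − X; n_E = 2X.
Summing: n_T = 1 + X.
With p_i = (n_i/n_T)P, K = p_E^2 / (p_G).
Substituting and setting equal to 861 kPa gives a polynomial in X; the root in (0,1) is X = 0.604.
Then n_E = 1.21, n_T = 1.6, so y_E = 0.753.

y_E = 0.753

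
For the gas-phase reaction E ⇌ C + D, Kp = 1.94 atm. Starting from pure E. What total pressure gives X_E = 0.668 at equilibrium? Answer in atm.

Take 1 mol E as basis and let X be its fractional conversion, so ξ = X.
Moles: n_E = 1 − X; n_C = X; n_D = X.
n_T = Σnᵢ = 1 + X.
Kp = p_C p_D / (p_E) with p_i = (n_i/n_T)·P.
At X = 0.668: the mole-fraction product g(X) = Π y_i^ν_i = 0.8058. Since Kp = g(X)·P^{1}, P = (Kp/g)^(1/1) = (1.94/0.8058)^(1/1) = 2.41 atm.

P = 2.41 atm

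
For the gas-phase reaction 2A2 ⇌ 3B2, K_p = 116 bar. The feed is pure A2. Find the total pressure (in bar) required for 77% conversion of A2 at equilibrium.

Let X = conversion of A2 (basis 1 mol A2); extent of reaction ξ = 0.5X.
Species balance: n_A2 = 1 − X; n_B2 = 1.5X.
n_T = Σnᵢ = 1 + 0.5X.
K_p = p_B2^3 / (p_A2^2) with p_i = (n_i/n_T)·P.
At X = 0.77: the mole-fraction product g(X) = Π y_i^ν_i = 21.03. Since K_p = g(X)·P^{1}, P = (K_p/g)^(1/1) = (116/21.03)^(1/1) = 5.52 bar.

P = 5.52 bar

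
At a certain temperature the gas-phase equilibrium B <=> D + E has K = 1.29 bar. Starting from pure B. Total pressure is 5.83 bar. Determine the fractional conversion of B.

Basis: 1 mol B initially; let X = conversion of B. Extent ξ = X.
Species balance: n_B = 1 − X; n_D = X; n_E = X.
n_T = Σnᵢ = 1 + X.
Mole fractions y_i = n_i/n_T; K = p_D p_E / (p_B) with p_i = y_i·P.
Substituting and setting equal to 1.29 bar gives a polynomial in X; the root in (0,1) is X = 0.426.

X = 0.426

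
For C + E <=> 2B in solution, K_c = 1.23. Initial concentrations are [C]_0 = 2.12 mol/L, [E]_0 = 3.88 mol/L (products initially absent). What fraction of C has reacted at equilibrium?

X = 0.471

Let X = conversion of C; extent ξ = 2.12·X mol/L.
Concentrations: [C] = 2.12 − 2.12X; [E] = 3.88 − 2.12X; [B] = 4.24X.
K_c = [B]^2 / ([C] [E]).
This equals 1.23 at X = 0.471 (the root in 0 < X < 1).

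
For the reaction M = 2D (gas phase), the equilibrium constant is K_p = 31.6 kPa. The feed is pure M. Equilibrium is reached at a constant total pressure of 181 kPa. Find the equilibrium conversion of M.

Basis: 1 mol M initially; let X = conversion of M. Extent ξ = X.
Species balance: n_M = 1 − X; n_D = 2X.
Total moles n_T = 1 + X.
With p_i = (n_i/n_T)P, K_p = p_D^2 / (p_M).
Equating to 31.6 kPa and solving on 0 < X < 1: X = 0.205.

X = 0.205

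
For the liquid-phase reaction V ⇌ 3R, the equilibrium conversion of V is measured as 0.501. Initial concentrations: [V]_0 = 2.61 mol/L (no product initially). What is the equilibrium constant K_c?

K_c = 46.4 (mol/L)^2

Let X = conversion of V.
Concentrations: [V] = 2.61 − 2.61X; [R] = 7.83X.
At X = 0.501: [V] = 1.3, [R] = 3.92.
K_c = [R]^3 / ([V]) = 46.4 (mol/L)^2.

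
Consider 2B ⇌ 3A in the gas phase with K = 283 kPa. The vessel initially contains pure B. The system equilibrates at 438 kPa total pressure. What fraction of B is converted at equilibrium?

X = 0.425

Basis: 1 mol B initially; let X = conversion of B. Extent ξ = 0.5X.
At extent ξ: n_B = 1 − X; n_A = 1.5X.
n_T = Σnᵢ = 1 + 0.5X.
Mole fractions y_i = n_i/n_T; K = p_A^3 / (p_B^2) with p_i = y_i·P.
Substituting and setting equal to 283 kPa gives a polynomial in X; the root in (0,1) is X = 0.425.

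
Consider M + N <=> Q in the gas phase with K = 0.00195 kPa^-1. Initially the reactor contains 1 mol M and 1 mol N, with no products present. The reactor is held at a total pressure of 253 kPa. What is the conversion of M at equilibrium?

X = 0.182

Let X = conversion of M (basis 1 mol M); extent of reaction ξ = X.
At extent ξ: n_M = 1 − X; n_N = 1 − X; n_Q = X.
Summing: n_T = 2 − X.
Mole fractions y_i = n_i/n_T; K = p_Q / (p_M p_N) with p_i = y_i·P.
Substituting and setting equal to 0.00195 kPa^-1 gives a polynomial in X; the root in (0,1) is X = 0.182.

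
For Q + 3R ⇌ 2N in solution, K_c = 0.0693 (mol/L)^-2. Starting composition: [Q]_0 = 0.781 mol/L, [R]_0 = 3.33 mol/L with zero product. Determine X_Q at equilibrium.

X = 0.414

Let X = conversion of Q; extent ξ = 0.781·X mol/L.
Concentrations: [Q] = 0.781 − 0.781X; [R] = 3.33 − 2.34X; [N] = 1.56X.
K_c = [N]^2 / ([Q] [R]^3).
Solving K_c = 0.0693 for X ∈ (0,1): X = 0.414.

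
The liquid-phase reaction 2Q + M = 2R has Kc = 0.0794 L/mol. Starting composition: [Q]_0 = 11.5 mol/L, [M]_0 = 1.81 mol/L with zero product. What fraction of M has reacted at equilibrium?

Let X = conversion of M; extent ξ = 1.81·X mol/L.
Concentrations: [Q] = 11.5 − 3.62X; [M] = 1.81 − 1.81X; [R] = 3.62X.
Kc = [R]^2 / ([Q]^2 [M]).
Solving Kc = 0.0794 for X ∈ (0,1): X = 0.609.

X = 0.609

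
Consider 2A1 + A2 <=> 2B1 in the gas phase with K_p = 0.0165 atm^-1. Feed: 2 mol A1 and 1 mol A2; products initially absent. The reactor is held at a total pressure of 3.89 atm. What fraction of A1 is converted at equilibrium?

X = 0.123

Basis: 2 mol A1 initially; let X = conversion of A1. Extent ξ = X.
Species balance: n_A1 = 2 − 2X; n_A2 = 1 − X; n_B1 = 2X.
Summing: n_T = 3 − X.
Mole fractions y_i = n_i/n_T; K_p = p_B1^2 / (p_A1^2 p_A2) with p_i = y_i·P.
This yields a degree-3 equation in X; solving on (0,1), X = 0.123.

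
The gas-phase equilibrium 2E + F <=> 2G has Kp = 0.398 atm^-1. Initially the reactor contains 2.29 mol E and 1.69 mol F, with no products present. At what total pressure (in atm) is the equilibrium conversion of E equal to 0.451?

P = 5 atm

Take 2.29 mol E as basis and let X be its fractional conversion, so ξ = 1.15X.
At extent ξ: n_E = 2.29 − 2.29X; n_F = 1.69 − 1.15X; n_G = 2.29X.
Total moles n_T = 3.98 − 1.15X.
Kp = p_G^2 / (p_E^2 p_F) with p_i = (n_i/n_T)·P.
At X = 0.451: the mole-fraction product g(X) = Π y_i^ν_i = 1.992. Since Kp = g(X)·P^{-1}, P = (g/Kp)^(1/1) = (1.992/0.398)^(1/1) = 5 atm.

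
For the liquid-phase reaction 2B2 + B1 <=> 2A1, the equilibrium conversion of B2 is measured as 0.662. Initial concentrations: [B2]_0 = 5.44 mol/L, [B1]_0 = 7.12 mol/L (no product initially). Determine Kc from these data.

Let X = conversion of B2.
Concentrations: [B2] = 5.44 − 5.44X; [B1] = 7.12 − 2.72X; [A1] = 5.44X.
At X = 0.662: [B2] = 1.84, [B1] = 5.32, [A1] = 3.6.
Kc = [A1]^2 / ([B2]^2 [B1]) = 0.721 L/mol.

Kc = 0.721 L/mol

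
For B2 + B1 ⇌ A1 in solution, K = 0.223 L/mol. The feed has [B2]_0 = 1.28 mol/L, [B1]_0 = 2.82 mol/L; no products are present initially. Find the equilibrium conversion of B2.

X = 0.346

Let X = conversion of B2; extent ξ = 1.28·X mol/L.
Concentrations: [B2] = 1.28 − 1.28X; [B1] = 2.82 − 1.28X; [A1] = 1.28X.
K = [A1] / ([B2] [B1]).
Setting equal to 0.223 and solving for X on (0,1) gives X = 0.346.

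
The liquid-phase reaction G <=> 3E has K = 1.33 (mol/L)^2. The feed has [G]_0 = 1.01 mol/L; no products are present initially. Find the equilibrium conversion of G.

Let X = conversion of G; extent ξ = 1.01·X mol/L.
Concentrations: [G] = 1.01 − 1.01X; [E] = 3.03X.
K = [E]^3 / ([G]).
Setting equal to 1.33 and solving for X on (0,1) gives X = 0.320.

X = 0.320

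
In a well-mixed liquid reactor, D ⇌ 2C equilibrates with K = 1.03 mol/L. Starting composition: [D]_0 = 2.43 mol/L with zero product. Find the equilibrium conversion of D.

X = 0.277

Let X = conversion of D; extent ξ = 2.43·X mol/L.
Concentrations: [D] = 2.43 − 2.43X; [C] = 4.86X.
K = [C]^2 / ([D]).
This equals 1.03 at X = 0.277 (the root in 0 < X < 1).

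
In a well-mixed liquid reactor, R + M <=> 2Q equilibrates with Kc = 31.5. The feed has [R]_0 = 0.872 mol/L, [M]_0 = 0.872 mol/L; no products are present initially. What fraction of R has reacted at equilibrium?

Let X = conversion of R; extent ξ = 0.872·X mol/L.
Concentrations: [R] = 0.872 − 0.872X; [M] = 0.872 − 0.872X; [Q] = 1.74X.
Kc = [Q]^2 / ([R] [M]).
Equating to 31.5: the physical root is X = 0.737.

X = 0.737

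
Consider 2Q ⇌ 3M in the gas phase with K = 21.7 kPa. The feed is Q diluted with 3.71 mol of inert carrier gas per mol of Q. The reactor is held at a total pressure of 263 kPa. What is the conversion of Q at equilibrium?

X = 0.364

Let X = conversion of Q (basis 1 mol Q); extent of reaction ξ = 0.5X.
Mole table: n_Q = 1 − X; n_M = 1.5X; n_I = 3.71 (inert).
Summing: n_T = 4.71 + 0.5X.
With p_i = (n_i/n_T)P, K = p_M^3 / (p_Q^2).
Substituting and setting equal to 21.7 kPa gives a polynomial in X; the root in (0,1) is X = 0.364.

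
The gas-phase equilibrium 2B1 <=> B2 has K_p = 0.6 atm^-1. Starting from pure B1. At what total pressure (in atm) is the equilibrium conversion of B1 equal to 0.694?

Basis: 1 mol B1 initially; let X = conversion of B1. Extent ξ = 0.5X.
Species balance: n_B1 = 1 − X; n_B2 = 0.5X.
Total moles n_T = 1 − 0.5X.
K_p = p_B2 / (p_B1^2) with p_i = (n_i/n_T)·P.
At X = 0.694: the mole-fraction product g(X) = Π y_i^ν_i = 2.42. Since K_p = g(X)·P^{-1}, P = (g/K_p)^(1/1) = (2.42/0.6)^(1/1) = 4.03 atm.

P = 4.03 atm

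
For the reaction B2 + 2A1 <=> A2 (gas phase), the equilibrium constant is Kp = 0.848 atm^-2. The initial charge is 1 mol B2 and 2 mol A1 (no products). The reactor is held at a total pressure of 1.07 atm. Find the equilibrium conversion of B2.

Basis: 1 mol B2 initially; let X = conversion of B2. Extent ξ = X.
Species balance: n_B2 = 1 − X; n_A1 = 2 − 2X; n_A2 = X.
n_T = Σnᵢ = 3 − 2X.
With p_i = (n_i/n_T)P, Kp = p_A2 / (p_B2 p_A1^2).
Substituting and setting equal to 0.848 atm^-2 gives a polynomial in X; the root in (0,1) is X = 0.257.

X = 0.257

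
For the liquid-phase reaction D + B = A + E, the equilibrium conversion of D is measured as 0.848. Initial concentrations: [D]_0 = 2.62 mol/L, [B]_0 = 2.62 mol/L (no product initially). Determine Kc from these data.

Kc = 31.1

Let X = conversion of D.
Concentrations: [D] = 2.62 − 2.62X; [B] = 2.62 − 2.62X; [A] = 2.62X; [E] = 2.62X.
At X = 0.848: [D] = 0.398, [B] = 0.398, [A] = 2.22, [E] = 2.22.
Kc = [A] [E] / ([D] [B]) = 31.1.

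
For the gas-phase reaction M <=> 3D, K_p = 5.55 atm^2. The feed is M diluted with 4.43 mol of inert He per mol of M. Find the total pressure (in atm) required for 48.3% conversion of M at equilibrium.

Let X = conversion of M (basis 1 mol M); extent of reaction ξ = X.
Mole table: n_M = 1 − X; n_D = 3X; n_I = 4.43 (inert).
n_T = Σnᵢ = 5.43 + 2X.
K_p = p_D^3 / (p_M) with p_i = (n_i/n_T)·P.
At X = 0.483: the mole-fraction product g(X) = Π y_i^ν_i = 0.1438. Since K_p = g(X)·P^{2}, P = (K_p/g)^(1/2) = (5.55/0.1438)^(1/2) = 6.21 atm.

P = 6.21 atm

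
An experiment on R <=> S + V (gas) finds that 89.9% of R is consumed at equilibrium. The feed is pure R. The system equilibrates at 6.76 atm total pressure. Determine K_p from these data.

Take 1 mol R as basis and let X be its fractional conversion, so ξ = X.
Species balance: n_R = 1 − X; n_S = X; n_V = X.
Total moles n_T = 1 + X.
At X = 0.899: n_R = 0.101, n_S = 0.899, n_V = 0.899, n_T = 1.9.
p_i = (n_i/n_T)·P. K_p = p_S p_V / (p_R) = 28.5 atm.

K_p = 28.5 atm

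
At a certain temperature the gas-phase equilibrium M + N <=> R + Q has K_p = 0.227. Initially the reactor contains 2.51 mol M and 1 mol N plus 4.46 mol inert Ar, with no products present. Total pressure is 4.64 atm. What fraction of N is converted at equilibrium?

X = 0.486

Let X = conversion of N (basis 1 mol N); extent of reaction ξ = X.
Moles: n_M = 2.51 − X; n_N = 1 − X; n_R = X; n_Q = X; n_I = 4.46 (inert).
Total moles n_T = 7.97 (Δν = 0, constant).
With p_i = (n_i/n_T)P, K_p = p_R p_Q / (p_M p_N).
Equating to 0.227 and solving on 0 < X < 1: X = 0.486.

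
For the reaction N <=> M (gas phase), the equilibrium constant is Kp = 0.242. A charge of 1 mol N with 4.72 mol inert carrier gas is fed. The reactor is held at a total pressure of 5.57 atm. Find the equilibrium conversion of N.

X = 0.195

Let X = conversion of N (basis 1 mol N); extent of reaction ξ = X.
Mole table: n_N = 1 − X; n_M = X; n_I = 4.72 (inert).
Total moles n_T = 5.72 (Δν = 0, constant).
With p_i = (n_i/n_T)P, Kp = p_M / (p_N).
Substituting and setting equal to 0.242 gives a polynomial in X; the root in (0,1) is X = 0.195.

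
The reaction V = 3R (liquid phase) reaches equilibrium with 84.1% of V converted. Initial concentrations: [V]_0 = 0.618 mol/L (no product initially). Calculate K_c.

Let X = conversion of V.
Concentrations: [V] = 0.618 − 0.618X; [R] = 1.85X.
At X = 0.841: [V] = 0.0983, [R] = 1.56.
K_c = [R]^3 / ([V]) = 38.6 (mol/L)^2.

K_c = 38.6 (mol/L)^2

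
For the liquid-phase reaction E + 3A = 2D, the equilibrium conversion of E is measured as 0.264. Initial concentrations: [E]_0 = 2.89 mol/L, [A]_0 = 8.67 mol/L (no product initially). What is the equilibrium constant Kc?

Let X = conversion of E.
Concentrations: [E] = 2.89 − 2.89X; [A] = 8.67 − 8.67X; [D] = 5.78X.
At X = 0.264: [E] = 2.13, [A] = 6.38, [D] = 1.53.
Kc = [D]^2 / ([E] [A]^3) = 0.00421 (mol/L)^-2.

Kc = 0.00421 (mol/L)^-2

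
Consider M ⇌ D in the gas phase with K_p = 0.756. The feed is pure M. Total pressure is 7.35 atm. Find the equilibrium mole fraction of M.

Take 1 mol M as basis and let X be its fractional conversion, so ξ = X.
Mole table: n_M = 1 − X; n_D = X.
Total moles n_T = 1 (Δν = 0, constant).
y_i = n_i/n_T, p_i = y_i·P. K_p = p_D / (p_M).
This yields a degree-1 equation in X; solving on (0,1), X = 0.431.
Then n_M = 0.569, n_T = 1, so y_M = 0.569.

y_M = 0.569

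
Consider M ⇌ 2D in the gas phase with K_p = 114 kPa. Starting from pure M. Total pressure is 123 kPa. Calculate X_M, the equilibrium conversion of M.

Take 1 mol M as basis and let X be its fractional conversion, so ξ = X.
Mole table: n_M = 1 − X; n_D = 2X.
Summing: n_T = 1 + X.
With p_i = (n_i/n_T)P, K_p = p_D^2 / (p_M).
This yields a degree-2 equation in X; solving on (0,1), X = 0.434.

X = 0.434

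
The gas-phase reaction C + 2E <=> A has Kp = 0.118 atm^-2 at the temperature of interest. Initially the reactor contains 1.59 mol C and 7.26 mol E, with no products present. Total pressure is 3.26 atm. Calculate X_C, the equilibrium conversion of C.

Basis: 1.59 mol C initially; let X = conversion of C. Extent ξ = 1.59X.
Mole table: n_C = 1.59 − 1.59X; n_E = 7.26 − 3.18X; n_A = 1.59X.
n_T = Σnᵢ = 8.85 − 3.18X.
Mole fractions y_i = n_i/n_T; Kp = p_A / (p_C p_E^2) with p_i = y_i·P.
Setting this equal to 0.118 atm^-2 and taking the physical root (0 < X < 1) gives X = 0.437.

X = 0.437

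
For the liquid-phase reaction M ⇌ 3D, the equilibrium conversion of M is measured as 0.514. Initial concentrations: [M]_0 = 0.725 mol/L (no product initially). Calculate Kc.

Kc = 3.97 (mol/L)^2

Let X = conversion of M.
Concentrations: [M] = 0.725 − 0.725X; [D] = 2.17X.
At X = 0.514: [M] = 0.352, [D] = 1.12.
Kc = [D]^3 / ([M]) = 3.97 (mol/L)^2.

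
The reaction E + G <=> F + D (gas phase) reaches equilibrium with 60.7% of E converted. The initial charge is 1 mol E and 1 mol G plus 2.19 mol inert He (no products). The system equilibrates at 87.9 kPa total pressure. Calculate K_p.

K_p = 2.39

Take 1 mol E as basis and let X be its fractional conversion, so ξ = X.
Moles: n_E = 1 − X; n_G = 1 − X; n_F = X; n_D = X; n_I = 2.19 (inert).
Since Δν = 0, n_T = 4.19 throughout.
At X = 0.607: n_E = 0.393, n_G = 0.393, n_F = 0.607, n_D = 0.607, n_T = 4.19.
p_i = (n_i/n_T)·P. K_p = p_F p_D / (p_E p_G) = 2.39.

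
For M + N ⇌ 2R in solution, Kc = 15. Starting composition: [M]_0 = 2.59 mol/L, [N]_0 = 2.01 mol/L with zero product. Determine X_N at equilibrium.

Let X = conversion of N; extent ξ = 2.01·X mol/L.
Concentrations: [M] = 2.59 − 2.01X; [N] = 2.01 − 2.01X; [R] = 4.02X.
Kc = [R]^2 / ([M] [N]).
Solving Kc = 15 for X ∈ (0,1): X = 0.737.

X = 0.737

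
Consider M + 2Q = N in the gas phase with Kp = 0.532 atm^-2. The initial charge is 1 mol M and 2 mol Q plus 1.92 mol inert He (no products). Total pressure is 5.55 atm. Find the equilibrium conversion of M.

Take 1 mol M as basis and let X be its fractional conversion, so ξ = X.
At extent ξ: n_M = 1 − X; n_Q = 2 − 2X; n_N = X; n_I = 1.92 (inert).
n_T = Σnᵢ = 4.92 − 2X.
With p_i = (n_i/n_T)P, Kp = p_N / (p_M p_Q^2).
Substituting and setting equal to 0.532 atm^-2 gives a polynomial in X; the root in (0,1) is X = 0.509.

X = 0.509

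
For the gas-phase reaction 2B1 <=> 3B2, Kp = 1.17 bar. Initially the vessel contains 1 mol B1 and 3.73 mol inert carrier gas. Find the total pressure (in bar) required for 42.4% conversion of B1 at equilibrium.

P = 7.46 bar

Take 1 mol B1 as basis and let X be its fractional conversion, so ξ = 0.5X.
At extent ξ: n_B1 = 1 − X; n_B2 = 1.5X; n_I = 3.73 (inert).
Summing: n_T = 4.73 + 0.5X.
Kp = p_B2^3 / (p_B1^2) with p_i = (n_i/n_T)·P.
At X = 0.424: the mole-fraction product g(X) = Π y_i^ν_i = 0.1569. Since Kp = g(X)·P^{1}, P = (Kp/g)^(1/1) = (1.17/0.1569)^(1/1) = 7.46 bar.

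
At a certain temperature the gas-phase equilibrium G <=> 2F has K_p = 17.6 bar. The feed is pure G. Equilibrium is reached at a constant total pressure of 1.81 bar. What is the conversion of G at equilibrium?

Basis: 1 mol G initially; let X = conversion of G. Extent ξ = X.
Moles: n_G = 1 − X; n_F = 2X.
n_T = Σnᵢ = 1 + X.
With p_i = (n_i/n_T)P, K_p = p_F^2 / (p_G).
Setting this equal to 17.6 bar and taking the physical root (0 < X < 1) gives X = 0.842.

X = 0.842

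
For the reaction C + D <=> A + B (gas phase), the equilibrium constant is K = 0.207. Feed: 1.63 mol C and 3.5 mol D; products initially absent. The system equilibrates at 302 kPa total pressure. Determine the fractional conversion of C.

Basis: 1.63 mol C initially; let X = conversion of C. Extent ξ = 1.63X.
At extent ξ: n_C = 1.63 − 1.63X; n_D = 3.5 − 1.63X; n_A = 1.63X; n_B = 1.63X.
n_T stays at 5.13 (no change in mole number).
y_i = n_i/n_T, p_i = y_i·P. K = p_A p_B / (p_C p_D).
Equating to 0.207 and solving on 0 < X < 1: X = 0.443.

X = 0.443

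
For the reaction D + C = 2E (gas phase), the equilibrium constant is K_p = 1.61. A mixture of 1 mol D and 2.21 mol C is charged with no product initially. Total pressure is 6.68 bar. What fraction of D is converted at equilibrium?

X = 0.549

Take 1 mol D as basis and let X be its fractional conversion, so ξ = X.
Moles: n_D = 1 − X; n_C = 2.21 − X; n_E = 2X.
Total moles n_T = 3.21 (Δν = 0, constant).
With p_i = (n_i/n_T)P, K_p = p_E^2 / (p_D p_C).
This yields a degree-2 equation in X; solving on (0,1), X = 0.549.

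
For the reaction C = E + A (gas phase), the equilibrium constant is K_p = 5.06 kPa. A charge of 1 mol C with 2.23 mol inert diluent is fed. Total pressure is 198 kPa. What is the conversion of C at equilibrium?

Basis: 1 mol C initially; let X = conversion of C. Extent ξ = X.
Mole table: n_C = 1 − X; n_E = X; n_A = X; n_I = 2.23 (inert).
Summing: n_T = 3.23 + X.
With p_i = (n_i/n_T)P, K_p = p_E p_A / (p_C).
Equating to 5.06 kPa and solving on 0 < X < 1: X = 0.257.

X = 0.257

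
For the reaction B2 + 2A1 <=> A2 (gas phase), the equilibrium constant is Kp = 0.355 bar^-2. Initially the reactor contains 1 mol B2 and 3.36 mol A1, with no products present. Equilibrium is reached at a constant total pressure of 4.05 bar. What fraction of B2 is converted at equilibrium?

X = 0.716

Let X = conversion of B2 (basis 1 mol B2); extent of reaction ξ = X.
Species balance: n_B2 = 1 − X; n_A1 = 3.36 − 2X; n_A2 = X.
Summing: n_T = 4.36 − 2X.
Mole fractions y_i = n_i/n_T; Kp = p_A2 / (p_B2 p_A1^2) with p_i = y_i·P.
Equating to 0.355 bar^-2 and solving on 0 < X < 1: X = 0.716.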